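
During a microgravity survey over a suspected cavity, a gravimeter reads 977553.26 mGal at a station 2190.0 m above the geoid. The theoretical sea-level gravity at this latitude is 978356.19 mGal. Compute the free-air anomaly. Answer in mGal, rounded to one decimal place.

-127.1

Free-air correction = 0.3086 × 2190.0 = 675.83 mGal
Free-air anomaly = 977553.26 − 978356.19 + (675.83) = -127.10 mGal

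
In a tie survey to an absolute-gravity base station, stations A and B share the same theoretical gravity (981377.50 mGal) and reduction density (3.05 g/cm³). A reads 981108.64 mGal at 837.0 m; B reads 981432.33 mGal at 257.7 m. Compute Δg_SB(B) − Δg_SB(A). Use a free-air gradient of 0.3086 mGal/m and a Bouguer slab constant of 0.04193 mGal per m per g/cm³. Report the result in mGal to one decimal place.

219.0

Δg_SB(A) = 981108.64 − 981377.50 + 0.3086×837.0 − 0.04193×3.05×837.0 = -117.60 mGal
Δg_SB(B) = 981432.33 − 981377.50 + 0.3086×257.7 − 0.04193×3.05×257.7 = 101.40 mGal
Difference = 101.40 − (-117.60) = 219.00 mGal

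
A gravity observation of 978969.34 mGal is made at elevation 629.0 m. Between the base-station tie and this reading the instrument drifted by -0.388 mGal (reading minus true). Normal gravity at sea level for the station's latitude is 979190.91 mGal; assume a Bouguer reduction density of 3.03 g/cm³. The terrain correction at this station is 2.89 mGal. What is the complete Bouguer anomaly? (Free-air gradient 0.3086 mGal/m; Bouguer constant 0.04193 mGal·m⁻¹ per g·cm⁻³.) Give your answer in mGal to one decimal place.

-104.1

Drift-corrected reading = 978969.34 − (-0.388) = 978969.728 mGal
Free-air correction = 0.3086 × 629.0 = 194.11 mGal
Free-air anomaly = 978969.728 − 979190.91 + (194.11) = -27.072 mGal
Bouguer slab correction = 0.04193 × 3.03 × 629.0 = 79.91 mGal
Simple Bouguer anomaly = -27.072 − (79.91) = -106.982 mGal
Complete Bouguer anomaly = -106.982 + 2.89 = -104.092 mGal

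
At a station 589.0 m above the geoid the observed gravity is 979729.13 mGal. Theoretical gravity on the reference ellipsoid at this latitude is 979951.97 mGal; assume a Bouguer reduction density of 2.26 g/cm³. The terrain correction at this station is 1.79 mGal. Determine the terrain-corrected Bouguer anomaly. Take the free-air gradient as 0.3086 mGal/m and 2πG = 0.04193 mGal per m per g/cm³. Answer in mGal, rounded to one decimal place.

Free-air correction = 0.3086 × 589.0 = 181.77 mGal
Free-air anomaly = 979729.13 − 979951.97 + (181.77) = -41.07 mGal
Bouguer slab correction = 0.04193 × 2.26 × 589.0 = 55.81 mGal
Simple Bouguer anomaly = -41.07 − (55.81) = -96.88 mGal
Complete Bouguer anomaly = -96.88 + 1.79 = -95.09 mGal

-95.1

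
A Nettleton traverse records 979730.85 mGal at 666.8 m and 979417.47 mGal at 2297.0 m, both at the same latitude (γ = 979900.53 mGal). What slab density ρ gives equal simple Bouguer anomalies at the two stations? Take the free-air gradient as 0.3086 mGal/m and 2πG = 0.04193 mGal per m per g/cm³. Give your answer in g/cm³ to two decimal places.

2.78

Δg_obs = 979417.47 − 979730.85 = -313.38 mGal over Δh = 2297.0 − 666.8 = 1630.2 m
Equal Bouguer anomalies ⇒ Δg_obs + (0.3086 − 0.04193ρ)·Δh = 0
0.3086 − 0.04193ρ = −Δg_obs/Δh = 0.19223
ρ = (0.3086 − 0.19223) / 0.04193 = 2.78 g/cm³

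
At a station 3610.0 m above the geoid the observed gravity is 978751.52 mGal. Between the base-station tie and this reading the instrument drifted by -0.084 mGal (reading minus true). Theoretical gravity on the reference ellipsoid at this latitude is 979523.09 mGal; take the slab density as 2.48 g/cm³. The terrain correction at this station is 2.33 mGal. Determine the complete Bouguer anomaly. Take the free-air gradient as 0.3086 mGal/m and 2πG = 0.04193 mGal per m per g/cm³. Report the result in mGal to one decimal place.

Drift-corrected reading = 978751.52 − (-0.084) = 978751.604 mGal
Free-air correction = 0.3086 × 3610.0 = 1114.05 mGal
Free-air anomaly = 978751.604 − 979523.09 + (1114.05) = 342.564 mGal
Bouguer slab correction = 0.04193 × 2.48 × 3610.0 = 375.39 mGal
Simple Bouguer anomaly = 342.564 − (375.39) = -32.826 mGal
Complete Bouguer anomaly = -32.826 + 2.33 = -30.496 mGal

-30.5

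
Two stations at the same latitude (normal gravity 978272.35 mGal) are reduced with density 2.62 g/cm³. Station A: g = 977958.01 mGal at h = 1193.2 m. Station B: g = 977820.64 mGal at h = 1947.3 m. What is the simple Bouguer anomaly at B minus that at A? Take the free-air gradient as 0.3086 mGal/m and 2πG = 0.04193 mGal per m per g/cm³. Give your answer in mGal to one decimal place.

Δg_SB(A) = 977958.01 − 978272.35 + 0.3086×1193.2 − 0.04193×2.62×1193.2 = -77.20 mGal
Δg_SB(B) = 977820.64 − 978272.35 + 0.3086×1947.3 − 0.04193×2.62×1947.3 = -64.70 mGal
Difference = -64.70 − (-77.20) = 12.50 mGal

12.5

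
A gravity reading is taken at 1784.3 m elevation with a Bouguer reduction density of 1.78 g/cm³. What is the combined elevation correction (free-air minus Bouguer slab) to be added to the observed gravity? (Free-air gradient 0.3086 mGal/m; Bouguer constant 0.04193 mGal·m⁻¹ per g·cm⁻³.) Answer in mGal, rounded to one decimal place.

Combined gradient = 0.3086 − 0.04193 × 1.78 = 0.2339646 mGal/m
Combined elevation correction = 0.2339646 × 1784.3 = 417.5 mGal

417.5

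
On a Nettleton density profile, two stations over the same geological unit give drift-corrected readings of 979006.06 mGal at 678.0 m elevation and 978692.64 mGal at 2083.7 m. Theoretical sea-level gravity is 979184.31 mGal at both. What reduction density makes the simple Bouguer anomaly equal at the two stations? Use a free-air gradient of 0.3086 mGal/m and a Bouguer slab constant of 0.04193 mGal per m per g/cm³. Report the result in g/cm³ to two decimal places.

2.04

Δg_obs = 978692.64 − 979006.06 = -313.42 mGal over Δh = 2083.7 − 678.0 = 1405.7 m
Equal Bouguer anomalies ⇒ Δg_obs + (0.3086 − 0.04193ρ)·Δh = 0
0.3086 − 0.04193ρ = −Δg_obs/Δh = 0.22296
ρ = (0.3086 − 0.22296) / 0.04193 = 2.04 g/cm³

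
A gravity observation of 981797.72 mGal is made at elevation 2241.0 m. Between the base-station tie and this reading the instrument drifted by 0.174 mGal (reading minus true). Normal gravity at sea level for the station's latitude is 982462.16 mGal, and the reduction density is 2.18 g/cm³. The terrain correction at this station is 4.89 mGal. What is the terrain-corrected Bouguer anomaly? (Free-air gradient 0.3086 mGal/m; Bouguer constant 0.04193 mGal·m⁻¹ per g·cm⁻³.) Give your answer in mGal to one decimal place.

Drift-corrected reading = 981797.72 − (0.174) = 981797.546 mGal
Free-air correction = 0.3086 × 2241.0 = 691.57 mGal
Free-air anomaly = 981797.546 − 982462.16 + (691.57) = 26.956 mGal
Bouguer slab correction = 0.04193 × 2.18 × 2241.0 = 204.84 mGal
Simple Bouguer anomaly = 26.956 − (204.84) = -177.884 mGal
Complete Bouguer anomaly = -177.884 + 4.89 = -172.994 mGal

-173.0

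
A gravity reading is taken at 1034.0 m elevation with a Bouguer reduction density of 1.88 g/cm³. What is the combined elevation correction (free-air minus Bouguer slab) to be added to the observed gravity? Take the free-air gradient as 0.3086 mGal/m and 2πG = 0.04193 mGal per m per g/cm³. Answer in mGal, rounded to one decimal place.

Combined gradient = 0.3086 − 0.04193 × 1.88 = 0.2297716 mGal/m
Combined elevation correction = 0.2297716 × 1034.0 = 237.6 mGal

237.6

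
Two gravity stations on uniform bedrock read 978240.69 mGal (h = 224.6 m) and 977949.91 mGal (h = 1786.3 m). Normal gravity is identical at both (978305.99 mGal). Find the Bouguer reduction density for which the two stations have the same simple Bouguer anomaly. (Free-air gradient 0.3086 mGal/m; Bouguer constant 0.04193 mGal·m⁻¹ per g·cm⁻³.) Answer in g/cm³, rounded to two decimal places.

2.92

Δg_obs = 977949.91 − 978240.69 = -290.78 mGal over Δh = 1786.3 − 224.6 = 1561.7 m
Equal Bouguer anomalies ⇒ Δg_obs + (0.3086 − 0.04193ρ)·Δh = 0
0.3086 − 0.04193ρ = −Δg_obs/Δh = 0.18619
ρ = (0.3086 − 0.18619) / 0.04193 = 2.92 g/cm³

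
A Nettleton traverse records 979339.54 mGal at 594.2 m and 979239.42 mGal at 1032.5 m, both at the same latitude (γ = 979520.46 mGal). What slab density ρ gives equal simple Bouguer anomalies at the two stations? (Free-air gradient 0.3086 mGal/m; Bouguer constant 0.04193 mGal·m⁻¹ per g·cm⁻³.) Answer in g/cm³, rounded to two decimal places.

1.91

Δg_obs = 979239.42 − 979339.54 = -100.12 mGal over Δh = 1032.5 − 594.2 = 438.3 m
Equal Bouguer anomalies ⇒ Δg_obs + (0.3086 − 0.04193ρ)·Δh = 0
0.3086 − 0.04193ρ = −Δg_obs/Δh = 0.22843
ρ = (0.3086 − 0.22843) / 0.04193 = 1.91 g/cm³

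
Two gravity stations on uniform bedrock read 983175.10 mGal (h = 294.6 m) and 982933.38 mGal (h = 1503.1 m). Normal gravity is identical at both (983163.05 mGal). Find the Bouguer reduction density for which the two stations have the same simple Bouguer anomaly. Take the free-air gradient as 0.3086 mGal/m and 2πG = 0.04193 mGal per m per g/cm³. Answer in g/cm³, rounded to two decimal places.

Δg_obs = 982933.38 − 983175.10 = -241.72 mGal over Δh = 1503.1 − 294.6 = 1208.5 m
Equal Bouguer anomalies ⇒ Δg_obs + (0.3086 − 0.04193ρ)·Δh = 0
0.3086 − 0.04193ρ = −Δg_obs/Δh = 0.20002
ρ = (0.3086 − 0.20002) / 0.04193 = 2.59 g/cm³

2.59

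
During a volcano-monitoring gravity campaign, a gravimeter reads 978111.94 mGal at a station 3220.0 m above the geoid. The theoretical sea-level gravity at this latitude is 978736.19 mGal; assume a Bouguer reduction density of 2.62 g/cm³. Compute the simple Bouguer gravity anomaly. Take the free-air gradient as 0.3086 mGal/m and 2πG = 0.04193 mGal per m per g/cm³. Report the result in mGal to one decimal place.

15.7

Free-air correction = 0.3086 × 3220.0 = 993.69 mGal
Free-air anomaly = 978111.94 − 978736.19 + (993.69) = 369.44 mGal
Bouguer slab correction = 0.04193 × 2.62 × 3220.0 = 353.74 mGal
Simple Bouguer anomaly = 369.44 − (353.74) = 15.70 mGal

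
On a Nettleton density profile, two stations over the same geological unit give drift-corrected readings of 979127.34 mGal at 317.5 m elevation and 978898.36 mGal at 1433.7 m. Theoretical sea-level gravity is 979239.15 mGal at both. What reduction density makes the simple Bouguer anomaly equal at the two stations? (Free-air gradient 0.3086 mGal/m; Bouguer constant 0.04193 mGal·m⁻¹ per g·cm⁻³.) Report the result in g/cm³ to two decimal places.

Δg_obs = 978898.36 − 979127.34 = -228.98 mGal over Δh = 1433.7 − 317.5 = 1116.2 m
Equal Bouguer anomalies ⇒ Δg_obs + (0.3086 − 0.04193ρ)·Δh = 0
0.3086 − 0.04193ρ = −Δg_obs/Δh = 0.20514
ρ = (0.3086 − 0.20514) / 0.04193 = 2.47 g/cm³

2.47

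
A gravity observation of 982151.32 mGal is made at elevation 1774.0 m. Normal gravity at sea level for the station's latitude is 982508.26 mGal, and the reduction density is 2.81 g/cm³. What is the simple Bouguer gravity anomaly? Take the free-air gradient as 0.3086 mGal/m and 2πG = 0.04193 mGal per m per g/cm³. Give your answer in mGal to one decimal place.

-18.5

Free-air correction = 0.3086 × 1774.0 = 547.46 mGal
Free-air anomaly = 982151.32 − 982508.26 + (547.46) = 190.52 mGal
Bouguer slab correction = 0.04193 × 2.81 × 1774.0 = 209.02 mGal
Simple Bouguer anomaly = 190.52 − (209.02) = -18.50 mGal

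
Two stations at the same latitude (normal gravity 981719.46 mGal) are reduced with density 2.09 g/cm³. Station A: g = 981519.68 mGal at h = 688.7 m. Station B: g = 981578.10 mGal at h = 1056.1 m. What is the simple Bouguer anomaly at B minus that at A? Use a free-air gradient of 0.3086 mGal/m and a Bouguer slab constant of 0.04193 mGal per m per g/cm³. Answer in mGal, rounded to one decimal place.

Δg_SB(A) = 981519.68 − 981719.46 + 0.3086×688.7 − 0.04193×2.09×688.7 = -47.60 mGal
Δg_SB(B) = 981578.10 − 981719.46 + 0.3086×1056.1 − 0.04193×2.09×1056.1 = 92.00 mGal
Difference = 92.00 − (-47.60) = 139.60 mGal

139.6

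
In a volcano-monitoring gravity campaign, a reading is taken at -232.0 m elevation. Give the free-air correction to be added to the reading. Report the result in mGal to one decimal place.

Free-air correction = 0.3086 × -232.0 = -71.6 mGal

-71.6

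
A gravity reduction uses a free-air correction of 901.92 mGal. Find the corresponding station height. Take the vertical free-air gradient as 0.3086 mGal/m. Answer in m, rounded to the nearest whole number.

2923

h = 901.92 / 0.3086 = 2922.62 m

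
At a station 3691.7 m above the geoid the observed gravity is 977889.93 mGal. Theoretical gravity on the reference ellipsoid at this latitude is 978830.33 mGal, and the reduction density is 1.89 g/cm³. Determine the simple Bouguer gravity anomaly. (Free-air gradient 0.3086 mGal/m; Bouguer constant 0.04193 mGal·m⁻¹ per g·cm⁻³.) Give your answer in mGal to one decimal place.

-93.7

Free-air correction = 0.3086 × 3691.7 = 1139.26 mGal
Free-air anomaly = 977889.93 − 978830.33 + (1139.26) = 198.86 mGal
Bouguer slab correction = 0.04193 × 1.89 × 3691.7 = 292.56 mGal
Simple Bouguer anomaly = 198.86 − (292.56) = -93.70 mGal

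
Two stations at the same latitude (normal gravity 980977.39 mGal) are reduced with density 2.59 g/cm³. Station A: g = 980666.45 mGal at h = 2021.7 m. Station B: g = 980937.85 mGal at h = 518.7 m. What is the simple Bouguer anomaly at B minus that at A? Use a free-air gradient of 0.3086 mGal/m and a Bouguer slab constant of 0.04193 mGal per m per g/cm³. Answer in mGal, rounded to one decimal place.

Δg_SB(A) = 980666.45 − 980977.39 + 0.3086×2021.7 − 0.04193×2.59×2021.7 = 93.40 mGal
Δg_SB(B) = 980937.85 − 980977.39 + 0.3086×518.7 − 0.04193×2.59×518.7 = 64.20 mGal
Difference = 64.20 − (93.40) = -29.20 mGal

-29.2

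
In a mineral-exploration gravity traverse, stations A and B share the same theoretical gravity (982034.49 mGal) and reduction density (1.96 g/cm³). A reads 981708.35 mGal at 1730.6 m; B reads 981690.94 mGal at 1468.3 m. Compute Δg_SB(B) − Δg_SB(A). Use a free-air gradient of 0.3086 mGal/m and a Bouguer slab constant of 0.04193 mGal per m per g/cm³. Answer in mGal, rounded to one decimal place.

Δg_SB(A) = 981708.35 − 982034.49 + 0.3086×1730.6 − 0.04193×1.96×1730.6 = 65.70 mGal
Δg_SB(B) = 981690.94 − 982034.49 + 0.3086×1468.3 − 0.04193×1.96×1468.3 = -11.10 mGal
Difference = -11.10 − (65.70) = -76.80 mGal

-76.8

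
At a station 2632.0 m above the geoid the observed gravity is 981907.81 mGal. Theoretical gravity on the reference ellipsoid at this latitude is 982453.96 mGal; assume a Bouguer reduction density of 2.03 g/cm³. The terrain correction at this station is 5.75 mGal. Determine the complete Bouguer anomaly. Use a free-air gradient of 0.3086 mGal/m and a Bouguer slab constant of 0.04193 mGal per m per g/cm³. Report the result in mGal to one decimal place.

47.8

Free-air correction = 0.3086 × 2632.0 = 812.24 mGal
Free-air anomaly = 981907.81 − 982453.96 + (812.24) = 266.09 mGal
Bouguer slab correction = 0.04193 × 2.03 × 2632.0 = 224.03 mGal
Simple Bouguer anomaly = 266.09 − (224.03) = 42.06 mGal
Complete Bouguer anomaly = 42.06 + 5.75 = 47.81 mGal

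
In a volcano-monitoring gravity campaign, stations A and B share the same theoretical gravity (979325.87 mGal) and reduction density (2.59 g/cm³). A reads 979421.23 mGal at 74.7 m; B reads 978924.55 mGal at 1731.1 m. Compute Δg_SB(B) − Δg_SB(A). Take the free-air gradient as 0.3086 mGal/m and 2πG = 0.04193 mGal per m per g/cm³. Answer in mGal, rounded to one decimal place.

Δg_SB(A) = 979421.23 − 979325.87 + 0.3086×74.7 − 0.04193×2.59×74.7 = 110.30 mGal
Δg_SB(B) = 978924.55 − 979325.87 + 0.3086×1731.1 − 0.04193×2.59×1731.1 = -55.10 mGal
Difference = -55.10 − (110.30) = -165.40 mGal

-165.4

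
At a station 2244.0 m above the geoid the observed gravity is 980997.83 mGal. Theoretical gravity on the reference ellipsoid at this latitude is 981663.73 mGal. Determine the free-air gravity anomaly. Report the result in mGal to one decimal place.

Free-air correction = 0.3086 × 2244.0 = 692.50 mGal
Free-air anomaly = 980997.83 − 981663.73 + (692.50) = 26.60 mGal

26.6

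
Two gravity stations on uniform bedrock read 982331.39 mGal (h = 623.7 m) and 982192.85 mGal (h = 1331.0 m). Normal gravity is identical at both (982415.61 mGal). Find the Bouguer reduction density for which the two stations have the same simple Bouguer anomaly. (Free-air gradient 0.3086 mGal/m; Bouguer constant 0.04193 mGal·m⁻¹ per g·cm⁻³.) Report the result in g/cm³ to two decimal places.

Δg_obs = 982192.85 − 982331.39 = -138.54 mGal over Δh = 1331.0 − 623.7 = 707.3 m
Equal Bouguer anomalies ⇒ Δg_obs + (0.3086 − 0.04193ρ)·Δh = 0
0.3086 − 0.04193ρ = −Δg_obs/Δh = 0.19587
ρ = (0.3086 − 0.19587) / 0.04193 = 2.69 g/cm³

2.69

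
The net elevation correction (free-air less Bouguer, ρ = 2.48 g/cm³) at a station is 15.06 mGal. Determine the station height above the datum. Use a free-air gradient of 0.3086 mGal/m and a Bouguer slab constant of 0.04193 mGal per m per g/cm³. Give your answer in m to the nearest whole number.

Combined gradient = 0.3086 − 0.04193 × 2.48 = 0.2046136 mGal/m
h = 15.06 / 0.2046136 = 73.60 m

74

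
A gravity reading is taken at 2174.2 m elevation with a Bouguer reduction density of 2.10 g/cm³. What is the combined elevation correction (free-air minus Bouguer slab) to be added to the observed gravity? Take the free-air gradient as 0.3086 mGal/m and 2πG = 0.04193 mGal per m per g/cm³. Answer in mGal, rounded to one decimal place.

479.5

Combined gradient = 0.3086 − 0.04193 × 2.10 = 0.2205470 mGal/m
Combined elevation correction = 0.2205470 × 2174.2 = 479.5 mGal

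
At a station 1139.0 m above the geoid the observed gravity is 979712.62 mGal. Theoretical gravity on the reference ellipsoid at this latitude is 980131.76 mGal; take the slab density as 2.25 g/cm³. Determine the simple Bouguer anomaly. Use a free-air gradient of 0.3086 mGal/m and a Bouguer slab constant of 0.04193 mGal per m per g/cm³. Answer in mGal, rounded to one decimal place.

-175.1

Free-air correction = 0.3086 × 1139.0 = 351.50 mGal
Free-air anomaly = 979712.62 − 980131.76 + (351.50) = -67.64 mGal
Bouguer slab correction = 0.04193 × 2.25 × 1139.0 = 107.46 mGal
Simple Bouguer anomaly = -67.64 − (107.46) = -175.10 mGal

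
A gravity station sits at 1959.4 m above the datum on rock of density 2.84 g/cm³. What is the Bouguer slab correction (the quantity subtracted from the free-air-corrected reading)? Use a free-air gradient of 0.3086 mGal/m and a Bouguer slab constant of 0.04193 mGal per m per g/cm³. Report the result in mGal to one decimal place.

233.3

Bouguer slab correction = 0.04193 × 2.84 × 1959.4 = 233.3 mGal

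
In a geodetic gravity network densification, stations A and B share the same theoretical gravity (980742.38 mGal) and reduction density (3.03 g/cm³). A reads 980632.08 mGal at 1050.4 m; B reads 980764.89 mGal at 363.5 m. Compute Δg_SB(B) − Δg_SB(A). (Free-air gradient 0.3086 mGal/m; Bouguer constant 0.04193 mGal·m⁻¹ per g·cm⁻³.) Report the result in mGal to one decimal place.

Δg_SB(A) = 980632.08 − 980742.38 + 0.3086×1050.4 − 0.04193×3.03×1050.4 = 80.40 mGal
Δg_SB(B) = 980764.89 − 980742.38 + 0.3086×363.5 − 0.04193×3.03×363.5 = 88.50 mGal
Difference = 88.50 − (80.40) = 8.10 mGal

8.1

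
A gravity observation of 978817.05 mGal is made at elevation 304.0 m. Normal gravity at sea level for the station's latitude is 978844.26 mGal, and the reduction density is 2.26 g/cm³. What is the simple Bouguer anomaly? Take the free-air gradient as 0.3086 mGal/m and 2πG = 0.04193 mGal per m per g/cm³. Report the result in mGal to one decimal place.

Free-air correction = 0.3086 × 304.0 = 93.81 mGal
Free-air anomaly = 978817.05 − 978844.26 + (93.81) = 66.60 mGal
Bouguer slab correction = 0.04193 × 2.26 × 304.0 = 28.81 mGal
Simple Bouguer anomaly = 66.60 − (28.81) = 37.79 mGal

37.8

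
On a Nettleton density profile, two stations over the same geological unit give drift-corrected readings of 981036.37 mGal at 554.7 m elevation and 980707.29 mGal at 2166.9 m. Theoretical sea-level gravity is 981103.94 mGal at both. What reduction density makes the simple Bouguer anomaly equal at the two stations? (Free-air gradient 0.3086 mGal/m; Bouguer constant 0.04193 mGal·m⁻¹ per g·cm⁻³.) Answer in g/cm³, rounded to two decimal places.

Δg_obs = 980707.29 − 981036.37 = -329.08 mGal over Δh = 2166.9 − 554.7 = 1612.2 m
Equal Bouguer anomalies ⇒ Δg_obs + (0.3086 − 0.04193ρ)·Δh = 0
0.3086 − 0.04193ρ = −Δg_obs/Δh = 0.20412
ρ = (0.3086 − 0.20412) / 0.04193 = 2.49 g/cm³

2.49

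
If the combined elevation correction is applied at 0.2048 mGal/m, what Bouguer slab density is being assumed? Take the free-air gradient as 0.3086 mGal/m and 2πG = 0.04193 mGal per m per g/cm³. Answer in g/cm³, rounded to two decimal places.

2.48

0.2048 = 0.3086 − 0.04193 × ρ
ρ = (0.3086 − 0.2048) / 0.04193 = 2.48 g/cm³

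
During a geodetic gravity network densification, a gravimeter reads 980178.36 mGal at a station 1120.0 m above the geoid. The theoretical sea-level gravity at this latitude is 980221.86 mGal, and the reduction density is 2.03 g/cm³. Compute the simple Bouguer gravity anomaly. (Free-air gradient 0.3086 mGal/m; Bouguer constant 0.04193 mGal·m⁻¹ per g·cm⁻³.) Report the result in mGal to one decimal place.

Free-air correction = 0.3086 × 1120.0 = 345.63 mGal
Free-air anomaly = 980178.36 − 980221.86 + (345.63) = 302.13 mGal
Bouguer slab correction = 0.04193 × 2.03 × 1120.0 = 95.33 mGal
Simple Bouguer anomaly = 302.13 − (95.33) = 206.80 mGal

206.8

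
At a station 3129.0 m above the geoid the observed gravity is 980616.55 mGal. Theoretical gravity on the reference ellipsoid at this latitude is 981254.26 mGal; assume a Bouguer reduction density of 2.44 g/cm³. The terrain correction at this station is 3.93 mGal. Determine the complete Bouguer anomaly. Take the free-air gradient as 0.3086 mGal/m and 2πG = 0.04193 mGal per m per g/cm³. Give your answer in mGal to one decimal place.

11.7

Free-air correction = 0.3086 × 3129.0 = 965.61 mGal
Free-air anomaly = 980616.55 − 981254.26 + (965.61) = 327.90 mGal
Bouguer slab correction = 0.04193 × 2.44 × 3129.0 = 320.13 mGal
Simple Bouguer anomaly = 327.90 − (320.13) = 7.77 mGal
Complete Bouguer anomaly = 7.77 + 3.93 = 11.70 mGal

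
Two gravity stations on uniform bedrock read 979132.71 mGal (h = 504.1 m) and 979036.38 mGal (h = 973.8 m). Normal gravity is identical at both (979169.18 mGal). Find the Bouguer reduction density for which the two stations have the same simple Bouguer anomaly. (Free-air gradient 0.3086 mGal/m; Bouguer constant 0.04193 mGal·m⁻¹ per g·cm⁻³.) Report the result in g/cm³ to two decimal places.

Δg_obs = 979036.38 − 979132.71 = -96.33 mGal over Δh = 973.8 − 504.1 = 469.7 m
Equal Bouguer anomalies ⇒ Δg_obs + (0.3086 − 0.04193ρ)·Δh = 0
0.3086 − 0.04193ρ = −Δg_obs/Δh = 0.20509
ρ = (0.3086 − 0.20509) / 0.04193 = 2.47 g/cm³

2.47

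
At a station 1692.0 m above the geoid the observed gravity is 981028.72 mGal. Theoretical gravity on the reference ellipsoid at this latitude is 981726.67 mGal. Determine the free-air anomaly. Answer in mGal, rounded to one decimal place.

Free-air correction = 0.3086 × 1692.0 = 522.15 mGal
Free-air anomaly = 981028.72 − 981726.67 + (522.15) = -175.80 mGal

-175.8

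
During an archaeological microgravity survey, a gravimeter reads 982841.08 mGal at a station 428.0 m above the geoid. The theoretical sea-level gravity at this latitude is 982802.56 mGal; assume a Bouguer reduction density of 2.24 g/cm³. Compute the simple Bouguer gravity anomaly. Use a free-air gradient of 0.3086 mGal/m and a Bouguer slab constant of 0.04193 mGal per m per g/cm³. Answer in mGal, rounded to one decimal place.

Free-air correction = 0.3086 × 428.0 = 132.08 mGal
Free-air anomaly = 982841.08 − 982802.56 + (132.08) = 170.60 mGal
Bouguer slab correction = 0.04193 × 2.24 × 428.0 = 40.20 mGal
Simple Bouguer anomaly = 170.60 − (40.20) = 130.40 mGal

130.4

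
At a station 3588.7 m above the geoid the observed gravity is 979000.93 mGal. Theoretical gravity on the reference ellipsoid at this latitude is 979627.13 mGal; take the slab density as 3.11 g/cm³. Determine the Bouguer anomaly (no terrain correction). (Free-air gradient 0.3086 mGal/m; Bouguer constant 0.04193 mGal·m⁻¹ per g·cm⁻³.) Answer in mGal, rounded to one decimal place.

13.3

Free-air correction = 0.3086 × 3588.7 = 1107.47 mGal
Free-air anomaly = 979000.93 − 979627.13 + (1107.47) = 481.27 mGal
Bouguer slab correction = 0.04193 × 3.11 × 3588.7 = 467.97 mGal
Simple Bouguer anomaly = 481.27 − (467.97) = 13.30 mGal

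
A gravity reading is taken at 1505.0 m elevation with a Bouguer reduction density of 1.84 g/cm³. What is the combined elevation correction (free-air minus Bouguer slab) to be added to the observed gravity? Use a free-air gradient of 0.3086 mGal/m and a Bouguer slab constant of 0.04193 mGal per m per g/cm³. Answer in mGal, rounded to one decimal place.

Combined gradient = 0.3086 − 0.04193 × 1.84 = 0.2314488 mGal/m
Combined elevation correction = 0.2314488 × 1505.0 = 348.3 mGal

348.3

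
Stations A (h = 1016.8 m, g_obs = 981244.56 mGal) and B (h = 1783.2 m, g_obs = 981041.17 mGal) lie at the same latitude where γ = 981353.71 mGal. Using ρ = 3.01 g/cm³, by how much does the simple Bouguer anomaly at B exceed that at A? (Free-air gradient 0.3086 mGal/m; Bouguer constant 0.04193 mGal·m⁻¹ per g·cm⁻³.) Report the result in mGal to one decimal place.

Δg_SB(A) = 981244.56 − 981353.71 + 0.3086×1016.8 − 0.04193×3.01×1016.8 = 76.30 mGal
Δg_SB(B) = 981041.17 − 981353.71 + 0.3086×1783.2 − 0.04193×3.01×1783.2 = 12.70 mGal
Difference = 12.70 − (76.30) = -63.60 mGal

-63.6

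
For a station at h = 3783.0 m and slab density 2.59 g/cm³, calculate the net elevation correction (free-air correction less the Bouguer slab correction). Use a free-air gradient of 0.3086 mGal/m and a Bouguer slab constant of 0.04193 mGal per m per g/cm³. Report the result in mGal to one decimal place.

756.6

Combined gradient = 0.3086 − 0.04193 × 2.59 = 0.2000013 mGal/m
Combined elevation correction = 0.2000013 × 3783.0 = 756.6 mGal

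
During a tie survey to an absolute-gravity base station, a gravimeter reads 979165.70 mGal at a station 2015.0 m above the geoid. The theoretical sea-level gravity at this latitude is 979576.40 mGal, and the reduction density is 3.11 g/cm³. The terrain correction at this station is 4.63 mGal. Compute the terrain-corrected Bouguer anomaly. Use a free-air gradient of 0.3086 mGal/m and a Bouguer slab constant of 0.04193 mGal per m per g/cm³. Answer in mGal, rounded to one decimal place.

-47.0

Free-air correction = 0.3086 × 2015.0 = 621.83 mGal
Free-air anomaly = 979165.70 − 979576.40 + (621.83) = 211.13 mGal
Bouguer slab correction = 0.04193 × 3.11 × 2015.0 = 262.76 mGal
Simple Bouguer anomaly = 211.13 − (262.76) = -51.63 mGal
Complete Bouguer anomaly = -51.63 + 4.63 = -47.00 mGal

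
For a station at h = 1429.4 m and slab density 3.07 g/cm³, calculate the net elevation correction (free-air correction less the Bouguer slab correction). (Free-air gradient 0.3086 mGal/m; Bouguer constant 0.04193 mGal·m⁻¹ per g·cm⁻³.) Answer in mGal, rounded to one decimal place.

257.1

Combined gradient = 0.3086 − 0.04193 × 3.07 = 0.1798749 mGal/m
Combined elevation correction = 0.1798749 × 1429.4 = 257.1 mGal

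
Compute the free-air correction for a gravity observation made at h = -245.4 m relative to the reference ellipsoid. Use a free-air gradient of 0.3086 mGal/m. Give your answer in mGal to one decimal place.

-75.7

Free-air correction = 0.3086 × -245.4 = -75.7 mGal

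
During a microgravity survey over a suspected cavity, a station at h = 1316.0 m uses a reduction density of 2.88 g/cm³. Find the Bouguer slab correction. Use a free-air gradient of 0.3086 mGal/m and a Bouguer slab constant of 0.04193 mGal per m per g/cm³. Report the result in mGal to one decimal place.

158.9

Bouguer slab correction = 0.04193 × 2.88 × 1316.0 = 158.9 mGal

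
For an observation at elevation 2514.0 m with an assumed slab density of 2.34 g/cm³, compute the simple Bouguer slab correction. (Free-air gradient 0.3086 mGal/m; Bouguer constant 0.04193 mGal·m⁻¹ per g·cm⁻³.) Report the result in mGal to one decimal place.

Bouguer slab correction = 0.04193 × 2.34 × 2514.0 = 246.7 mGal

246.7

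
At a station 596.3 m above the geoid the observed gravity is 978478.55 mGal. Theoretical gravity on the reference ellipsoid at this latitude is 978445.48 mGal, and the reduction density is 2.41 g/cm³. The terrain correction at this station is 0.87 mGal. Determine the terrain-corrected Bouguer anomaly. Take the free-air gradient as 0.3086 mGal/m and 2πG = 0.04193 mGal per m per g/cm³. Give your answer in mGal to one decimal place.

Free-air correction = 0.3086 × 596.3 = 184.02 mGal
Free-air anomaly = 978478.55 − 978445.48 + (184.02) = 217.09 mGal
Bouguer slab correction = 0.04193 × 2.41 × 596.3 = 60.26 mGal
Simple Bouguer anomaly = 217.09 − (60.26) = 156.83 mGal
Complete Bouguer anomaly = 156.83 + 0.87 = 157.70 mGal

157.7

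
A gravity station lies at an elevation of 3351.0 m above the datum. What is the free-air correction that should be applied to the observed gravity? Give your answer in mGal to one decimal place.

Free-air correction = 0.3086 × 3351.0 = 1034.1 mGal

1034.1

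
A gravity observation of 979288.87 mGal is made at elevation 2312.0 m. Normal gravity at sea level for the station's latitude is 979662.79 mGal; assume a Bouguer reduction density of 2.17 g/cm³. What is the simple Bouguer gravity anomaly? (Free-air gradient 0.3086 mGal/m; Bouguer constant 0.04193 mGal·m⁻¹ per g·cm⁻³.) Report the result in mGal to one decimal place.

129.2

Free-air correction = 0.3086 × 2312.0 = 713.48 mGal
Free-air anomaly = 979288.87 − 979662.79 + (713.48) = 339.56 mGal
Bouguer slab correction = 0.04193 × 2.17 × 2312.0 = 210.36 mGal
Simple Bouguer anomaly = 339.56 − (210.36) = 129.20 mGal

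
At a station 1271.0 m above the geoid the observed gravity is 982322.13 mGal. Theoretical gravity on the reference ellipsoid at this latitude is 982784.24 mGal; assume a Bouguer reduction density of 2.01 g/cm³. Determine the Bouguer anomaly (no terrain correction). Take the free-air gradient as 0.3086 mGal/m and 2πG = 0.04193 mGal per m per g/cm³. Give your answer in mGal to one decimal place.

-177.0

Free-air correction = 0.3086 × 1271.0 = 392.23 mGal
Free-air anomaly = 982322.13 − 982784.24 + (392.23) = -69.88 mGal
Bouguer slab correction = 0.04193 × 2.01 × 1271.0 = 107.12 mGal
Simple Bouguer anomaly = -69.88 − (107.12) = -177.00 mGal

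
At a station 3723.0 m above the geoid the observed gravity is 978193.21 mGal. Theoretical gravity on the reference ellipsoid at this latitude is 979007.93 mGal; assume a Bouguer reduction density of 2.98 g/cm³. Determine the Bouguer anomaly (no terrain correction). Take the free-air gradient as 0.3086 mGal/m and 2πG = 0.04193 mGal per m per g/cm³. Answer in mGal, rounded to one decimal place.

Free-air correction = 0.3086 × 3723.0 = 1148.92 mGal
Free-air anomaly = 978193.21 − 979007.93 + (1148.92) = 334.20 mGal
Bouguer slab correction = 0.04193 × 2.98 × 3723.0 = 465.19 mGal
Simple Bouguer anomaly = 334.20 − (465.19) = -130.99 mGal

-131.0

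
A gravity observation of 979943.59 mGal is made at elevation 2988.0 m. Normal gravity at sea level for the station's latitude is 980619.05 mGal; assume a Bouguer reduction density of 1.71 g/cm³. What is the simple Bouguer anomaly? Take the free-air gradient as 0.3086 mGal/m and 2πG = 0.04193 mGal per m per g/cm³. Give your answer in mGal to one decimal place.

32.4

Free-air correction = 0.3086 × 2988.0 = 922.10 mGal
Free-air anomaly = 979943.59 − 980619.05 + (922.10) = 246.64 mGal
Bouguer slab correction = 0.04193 × 1.71 × 2988.0 = 214.24 mGal
Simple Bouguer anomaly = 246.64 − (214.24) = 32.40 mGal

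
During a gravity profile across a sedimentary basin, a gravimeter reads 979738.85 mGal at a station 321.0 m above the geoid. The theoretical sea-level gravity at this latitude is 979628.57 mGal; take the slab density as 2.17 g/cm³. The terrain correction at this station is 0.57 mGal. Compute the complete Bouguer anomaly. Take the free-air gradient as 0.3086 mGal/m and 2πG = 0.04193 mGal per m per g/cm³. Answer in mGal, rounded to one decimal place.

180.7

Free-air correction = 0.3086 × 321.0 = 99.06 mGal
Free-air anomaly = 979738.85 − 979628.57 + (99.06) = 209.34 mGal
Bouguer slab correction = 0.04193 × 2.17 × 321.0 = 29.21 mGal
Simple Bouguer anomaly = 209.34 − (29.21) = 180.13 mGal
Complete Bouguer anomaly = 180.13 + 0.57 = 180.70 mGal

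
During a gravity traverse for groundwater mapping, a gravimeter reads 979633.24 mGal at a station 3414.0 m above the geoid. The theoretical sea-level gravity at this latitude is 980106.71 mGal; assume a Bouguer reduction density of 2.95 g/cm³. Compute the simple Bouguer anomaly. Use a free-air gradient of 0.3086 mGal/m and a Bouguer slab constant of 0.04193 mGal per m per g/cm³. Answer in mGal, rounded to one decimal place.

Free-air correction = 0.3086 × 3414.0 = 1053.56 mGal
Free-air anomaly = 979633.24 − 980106.71 + (1053.56) = 580.09 mGal
Bouguer slab correction = 0.04193 × 2.95 × 3414.0 = 422.29 mGal
Simple Bouguer anomaly = 580.09 − (422.29) = 157.80 mGal

157.8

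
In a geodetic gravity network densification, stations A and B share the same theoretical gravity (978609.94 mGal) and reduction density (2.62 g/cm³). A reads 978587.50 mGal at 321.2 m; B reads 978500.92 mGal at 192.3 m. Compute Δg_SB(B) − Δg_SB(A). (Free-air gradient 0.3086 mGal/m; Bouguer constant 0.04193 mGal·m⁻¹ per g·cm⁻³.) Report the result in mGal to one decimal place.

-112.2

Δg_SB(A) = 978587.50 − 978609.94 + 0.3086×321.2 − 0.04193×2.62×321.2 = 41.40 mGal
Δg_SB(B) = 978500.92 − 978609.94 + 0.3086×192.3 − 0.04193×2.62×192.3 = -70.80 mGal
Difference = -70.80 − (41.40) = -112.20 mGal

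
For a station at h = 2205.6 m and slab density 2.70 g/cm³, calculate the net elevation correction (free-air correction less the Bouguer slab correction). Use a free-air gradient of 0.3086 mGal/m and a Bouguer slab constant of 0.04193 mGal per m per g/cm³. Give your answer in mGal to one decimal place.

430.9

Combined gradient = 0.3086 − 0.04193 × 2.70 = 0.1953890 mGal/m
Combined elevation correction = 0.1953890 × 2205.6 = 430.9 mGal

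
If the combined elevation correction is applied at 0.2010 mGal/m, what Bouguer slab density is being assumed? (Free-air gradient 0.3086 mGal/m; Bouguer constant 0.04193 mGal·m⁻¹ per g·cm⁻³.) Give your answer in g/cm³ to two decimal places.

2.57

0.2010 = 0.3086 − 0.04193 × ρ
ρ = (0.3086 − 0.2010) / 0.04193 = 2.57 g/cm³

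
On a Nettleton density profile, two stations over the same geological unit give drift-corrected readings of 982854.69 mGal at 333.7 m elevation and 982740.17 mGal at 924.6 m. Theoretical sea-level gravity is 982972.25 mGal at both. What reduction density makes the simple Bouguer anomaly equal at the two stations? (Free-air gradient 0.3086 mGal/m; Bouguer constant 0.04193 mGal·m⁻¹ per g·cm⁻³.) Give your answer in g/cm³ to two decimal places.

Δg_obs = 982740.17 − 982854.69 = -114.52 mGal over Δh = 924.6 − 333.7 = 590.9 m
Equal Bouguer anomalies ⇒ Δg_obs + (0.3086 − 0.04193ρ)·Δh = 0
0.3086 − 0.04193ρ = −Δg_obs/Δh = 0.19381
ρ = (0.3086 − 0.19381) / 0.04193 = 2.74 g/cm³

2.74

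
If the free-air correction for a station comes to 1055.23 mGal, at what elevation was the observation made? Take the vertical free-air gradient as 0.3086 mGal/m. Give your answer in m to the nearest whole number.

3419

h = 1055.23 / 0.3086 = 3419.41 m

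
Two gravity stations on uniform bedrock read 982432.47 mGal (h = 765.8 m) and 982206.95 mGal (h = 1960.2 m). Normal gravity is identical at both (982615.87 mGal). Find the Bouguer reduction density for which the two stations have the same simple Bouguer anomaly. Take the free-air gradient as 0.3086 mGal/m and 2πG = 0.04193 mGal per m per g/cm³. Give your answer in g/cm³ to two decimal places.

Δg_obs = 982206.95 − 982432.47 = -225.52 mGal over Δh = 1960.2 − 765.8 = 1194.4 m
Equal Bouguer anomalies ⇒ Δg_obs + (0.3086 − 0.04193ρ)·Δh = 0
0.3086 − 0.04193ρ = −Δg_obs/Δh = 0.18881
ρ = (0.3086 − 0.18881) / 0.04193 = 2.86 g/cm³

2.86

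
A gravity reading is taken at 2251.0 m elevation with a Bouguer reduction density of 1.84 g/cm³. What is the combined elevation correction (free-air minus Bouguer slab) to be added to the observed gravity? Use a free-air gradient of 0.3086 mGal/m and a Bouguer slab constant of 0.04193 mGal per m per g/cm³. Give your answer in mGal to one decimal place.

Combined gradient = 0.3086 − 0.04193 × 1.84 = 0.2314488 mGal/m
Combined elevation correction = 0.2314488 × 2251.0 = 521.0 mGal

521.0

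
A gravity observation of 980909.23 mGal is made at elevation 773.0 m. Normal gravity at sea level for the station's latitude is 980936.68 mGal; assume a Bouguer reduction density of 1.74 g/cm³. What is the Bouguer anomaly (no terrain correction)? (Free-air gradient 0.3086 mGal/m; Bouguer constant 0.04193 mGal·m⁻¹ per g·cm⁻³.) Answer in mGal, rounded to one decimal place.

Free-air correction = 0.3086 × 773.0 = 238.55 mGal
Free-air anomaly = 980909.23 − 980936.68 + (238.55) = 211.10 mGal
Bouguer slab correction = 0.04193 × 1.74 × 773.0 = 56.40 mGal
Simple Bouguer anomaly = 211.10 − (56.40) = 154.70 mGal

154.7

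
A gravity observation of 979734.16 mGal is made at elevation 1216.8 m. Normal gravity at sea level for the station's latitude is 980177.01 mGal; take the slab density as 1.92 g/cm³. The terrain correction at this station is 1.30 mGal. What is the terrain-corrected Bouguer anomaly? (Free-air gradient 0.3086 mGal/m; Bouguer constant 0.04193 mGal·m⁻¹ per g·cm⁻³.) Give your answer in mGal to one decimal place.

-164.0

Free-air correction = 0.3086 × 1216.8 = 375.50 mGal
Free-air anomaly = 979734.16 − 980177.01 + (375.50) = -67.35 mGal
Bouguer slab correction = 0.04193 × 1.92 × 1216.8 = 97.96 mGal
Simple Bouguer anomaly = -67.35 − (97.96) = -165.31 mGal
Complete Bouguer anomaly = -165.31 + 1.30 = -164.01 mGal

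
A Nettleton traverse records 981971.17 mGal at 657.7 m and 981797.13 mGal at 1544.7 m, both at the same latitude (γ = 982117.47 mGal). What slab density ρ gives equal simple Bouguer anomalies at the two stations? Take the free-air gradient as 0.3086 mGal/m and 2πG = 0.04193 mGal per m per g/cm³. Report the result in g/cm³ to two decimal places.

Δg_obs = 981797.13 − 981971.17 = -174.04 mGal over Δh = 1544.7 − 657.7 = 887.0 m
Equal Bouguer anomalies ⇒ Δg_obs + (0.3086 − 0.04193ρ)·Δh = 0
0.3086 − 0.04193ρ = −Δg_obs/Δh = 0.19621
ρ = (0.3086 − 0.19621) / 0.04193 = 2.68 g/cm³

2.68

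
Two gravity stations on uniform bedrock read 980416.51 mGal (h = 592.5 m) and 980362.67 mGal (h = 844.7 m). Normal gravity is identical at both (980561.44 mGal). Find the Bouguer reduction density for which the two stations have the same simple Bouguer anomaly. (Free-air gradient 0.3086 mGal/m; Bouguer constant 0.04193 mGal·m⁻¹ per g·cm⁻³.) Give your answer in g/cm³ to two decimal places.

Δg_obs = 980362.67 − 980416.51 = -53.84 mGal over Δh = 844.7 − 592.5 = 252.2 m
Equal Bouguer anomalies ⇒ Δg_obs + (0.3086 − 0.04193ρ)·Δh = 0
0.3086 − 0.04193ρ = −Δg_obs/Δh = 0.21348
ρ = (0.3086 − 0.21348) / 0.04193 = 2.27 g/cm³

2.27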